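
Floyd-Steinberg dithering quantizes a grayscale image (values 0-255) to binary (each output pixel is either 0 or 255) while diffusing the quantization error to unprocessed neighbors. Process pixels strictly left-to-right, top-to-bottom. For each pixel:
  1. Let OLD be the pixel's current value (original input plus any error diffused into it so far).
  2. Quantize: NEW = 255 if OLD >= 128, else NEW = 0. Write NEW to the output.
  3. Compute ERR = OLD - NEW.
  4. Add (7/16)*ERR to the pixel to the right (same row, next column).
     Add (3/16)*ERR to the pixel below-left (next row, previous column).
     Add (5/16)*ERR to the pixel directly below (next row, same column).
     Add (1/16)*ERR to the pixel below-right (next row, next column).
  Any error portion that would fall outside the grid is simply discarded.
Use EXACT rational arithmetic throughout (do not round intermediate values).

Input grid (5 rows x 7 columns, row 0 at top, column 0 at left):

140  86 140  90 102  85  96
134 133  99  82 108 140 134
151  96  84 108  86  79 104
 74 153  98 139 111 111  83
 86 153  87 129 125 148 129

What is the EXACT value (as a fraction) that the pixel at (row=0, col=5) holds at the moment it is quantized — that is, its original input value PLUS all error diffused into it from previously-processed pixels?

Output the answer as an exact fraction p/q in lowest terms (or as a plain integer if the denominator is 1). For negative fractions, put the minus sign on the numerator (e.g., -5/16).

(0,0): OLD=140 → NEW=255, ERR=-115
(0,1): OLD=571/16 → NEW=0, ERR=571/16
(0,2): OLD=39837/256 → NEW=255, ERR=-25443/256
(0,3): OLD=190539/4096 → NEW=0, ERR=190539/4096
(0,4): OLD=8018445/65536 → NEW=0, ERR=8018445/65536
(0,5): OLD=145258075/1048576 → NEW=255, ERR=-122128805/1048576
Target (0,5): original=85, with diffused error = 145258075/1048576

Answer: 145258075/1048576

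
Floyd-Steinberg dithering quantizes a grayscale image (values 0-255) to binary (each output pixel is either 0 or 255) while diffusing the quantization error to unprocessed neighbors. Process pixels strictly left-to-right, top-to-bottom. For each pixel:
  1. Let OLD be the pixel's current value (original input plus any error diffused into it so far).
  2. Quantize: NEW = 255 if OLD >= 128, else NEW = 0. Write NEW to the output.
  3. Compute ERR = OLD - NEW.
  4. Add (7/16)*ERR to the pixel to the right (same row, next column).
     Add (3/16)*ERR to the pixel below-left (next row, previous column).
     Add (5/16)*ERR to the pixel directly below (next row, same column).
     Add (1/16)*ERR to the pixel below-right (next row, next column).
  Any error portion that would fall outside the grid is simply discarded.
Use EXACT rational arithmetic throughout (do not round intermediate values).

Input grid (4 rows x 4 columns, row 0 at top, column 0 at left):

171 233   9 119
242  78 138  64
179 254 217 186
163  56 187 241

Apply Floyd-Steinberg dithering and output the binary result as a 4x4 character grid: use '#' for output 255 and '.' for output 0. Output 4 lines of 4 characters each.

Answer: ##..
#.#.
####
..##

Derivation:
(0,0): OLD=171 → NEW=255, ERR=-84
(0,1): OLD=785/4 → NEW=255, ERR=-235/4
(0,2): OLD=-1069/64 → NEW=0, ERR=-1069/64
(0,3): OLD=114373/1024 → NEW=0, ERR=114373/1024
(1,0): OLD=13103/64 → NEW=255, ERR=-3217/64
(1,1): OLD=14985/512 → NEW=0, ERR=14985/512
(1,2): OLD=2668221/16384 → NEW=255, ERR=-1509699/16384
(1,3): OLD=15085499/262144 → NEW=0, ERR=15085499/262144
(2,0): OLD=1382643/8192 → NEW=255, ERR=-706317/8192
(2,1): OLD=53741089/262144 → NEW=255, ERR=-13105631/262144
(2,2): OLD=93822181/524288 → NEW=255, ERR=-39871259/524288
(2,3): OLD=1383726897/8388608 → NEW=255, ERR=-755368143/8388608
(3,0): OLD=531343939/4194304 → NEW=0, ERR=531343939/4194304
(3,1): OLD=5110508957/67108864 → NEW=0, ERR=5110508957/67108864
(3,2): OLD=189561801059/1073741824 → NEW=255, ERR=-84242364061/1073741824
(3,3): OLD=2985559974965/17179869184 → NEW=255, ERR=-1395306666955/17179869184
Row 0: ##..
Row 1: #.#.
Row 2: ####
Row 3: ..##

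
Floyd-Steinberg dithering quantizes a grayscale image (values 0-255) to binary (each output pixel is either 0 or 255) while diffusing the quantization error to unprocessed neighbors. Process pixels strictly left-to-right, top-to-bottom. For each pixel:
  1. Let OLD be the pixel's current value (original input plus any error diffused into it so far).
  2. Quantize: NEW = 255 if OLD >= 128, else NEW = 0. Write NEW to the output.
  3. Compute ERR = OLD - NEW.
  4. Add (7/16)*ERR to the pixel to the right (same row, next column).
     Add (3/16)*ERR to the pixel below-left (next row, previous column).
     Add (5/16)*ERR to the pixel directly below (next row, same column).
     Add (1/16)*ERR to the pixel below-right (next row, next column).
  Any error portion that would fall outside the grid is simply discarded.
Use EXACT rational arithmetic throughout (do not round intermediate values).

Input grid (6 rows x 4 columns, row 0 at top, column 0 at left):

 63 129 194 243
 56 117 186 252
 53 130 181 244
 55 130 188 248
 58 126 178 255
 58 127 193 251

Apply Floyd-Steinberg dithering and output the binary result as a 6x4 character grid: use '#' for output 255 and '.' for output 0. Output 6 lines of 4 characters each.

Answer: .###
..##
.#.#
.###
..##
.###

Derivation:
(0,0): OLD=63 → NEW=0, ERR=63
(0,1): OLD=2505/16 → NEW=255, ERR=-1575/16
(0,2): OLD=38639/256 → NEW=255, ERR=-26641/256
(0,3): OLD=808841/4096 → NEW=255, ERR=-235639/4096
(1,0): OLD=14651/256 → NEW=0, ERR=14651/256
(1,1): OLD=195997/2048 → NEW=0, ERR=195997/2048
(1,2): OLD=11692257/65536 → NEW=255, ERR=-5019423/65536
(1,3): OLD=203433975/1048576 → NEW=255, ERR=-63952905/1048576
(2,0): OLD=2910735/32768 → NEW=0, ERR=2910735/32768
(2,1): OLD=197117077/1048576 → NEW=255, ERR=-70269803/1048576
(2,2): OLD=256465673/2097152 → NEW=0, ERR=256465673/2097152
(2,3): OLD=9182390533/33554432 → NEW=255, ERR=626010373/33554432
(3,0): OLD=1177655071/16777216 → NEW=0, ERR=1177655071/16777216
(3,1): OLD=45164083009/268435456 → NEW=255, ERR=-23286958271/268435456
(3,2): OLD=805618353855/4294967296 → NEW=255, ERR=-289598306625/4294967296
(3,3): OLD=15941130421177/68719476736 → NEW=255, ERR=-1582336146503/68719476736
(4,0): OLD=273459634035/4294967296 → NEW=0, ERR=273459634035/4294967296
(4,1): OLD=4071299811801/34359738368 → NEW=0, ERR=4071299811801/34359738368
(4,2): OLD=218834932822457/1099511627776 → NEW=255, ERR=-61540532260423/1099511627776
(4,3): OLD=3854499657286879/17592186044416 → NEW=255, ERR=-631507784039201/17592186044416
(5,0): OLD=55038122002307/549755813888 → NEW=0, ERR=55038122002307/549755813888
(5,1): OLD=3541533375092981/17592186044416 → NEW=255, ERR=-944474066233099/17592186044416
(5,2): OLD=1343127862881737/8796093022208 → NEW=255, ERR=-899875857781303/8796093022208
(5,3): OLD=53909769709073641/281474976710656 → NEW=255, ERR=-17866349352143639/281474976710656
Row 0: .###
Row 1: ..##
Row 2: .#.#
Row 3: .###
Row 4: ..##
Row 5: .###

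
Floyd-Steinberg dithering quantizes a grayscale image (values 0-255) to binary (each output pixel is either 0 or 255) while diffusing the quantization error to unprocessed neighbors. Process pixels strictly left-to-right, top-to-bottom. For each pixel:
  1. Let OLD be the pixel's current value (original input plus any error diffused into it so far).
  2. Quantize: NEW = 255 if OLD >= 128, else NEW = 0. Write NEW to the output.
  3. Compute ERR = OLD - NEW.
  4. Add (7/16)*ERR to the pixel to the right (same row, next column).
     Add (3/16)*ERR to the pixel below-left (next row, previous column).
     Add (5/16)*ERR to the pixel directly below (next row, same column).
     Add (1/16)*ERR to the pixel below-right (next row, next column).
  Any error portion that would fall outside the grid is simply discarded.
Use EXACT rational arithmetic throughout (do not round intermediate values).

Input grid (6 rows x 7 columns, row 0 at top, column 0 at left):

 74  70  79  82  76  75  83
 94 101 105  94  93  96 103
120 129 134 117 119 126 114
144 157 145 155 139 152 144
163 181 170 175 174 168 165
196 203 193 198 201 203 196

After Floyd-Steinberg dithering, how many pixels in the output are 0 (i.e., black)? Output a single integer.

(0,0): OLD=74 → NEW=0, ERR=74
(0,1): OLD=819/8 → NEW=0, ERR=819/8
(0,2): OLD=15845/128 → NEW=0, ERR=15845/128
(0,3): OLD=278851/2048 → NEW=255, ERR=-243389/2048
(0,4): OLD=786645/32768 → NEW=0, ERR=786645/32768
(0,5): OLD=44828115/524288 → NEW=0, ERR=44828115/524288
(0,6): OLD=1010051269/8388608 → NEW=0, ERR=1010051269/8388608
(1,0): OLD=17449/128 → NEW=255, ERR=-15191/128
(1,1): OLD=111519/1024 → NEW=0, ERR=111519/1024
(1,2): OLD=5749003/32768 → NEW=255, ERR=-2606837/32768
(1,3): OLD=4495087/131072 → NEW=0, ERR=4495087/131072
(1,4): OLD=1041111341/8388608 → NEW=0, ERR=1041111341/8388608
(1,5): OLD=13495232701/67108864 → NEW=255, ERR=-3617527619/67108864
(1,6): OLD=131412764019/1073741824 → NEW=0, ERR=131412764019/1073741824
(2,0): OLD=1692997/16384 → NEW=0, ERR=1692997/16384
(2,1): OLD=97468743/524288 → NEW=255, ERR=-36224697/524288
(2,2): OLD=772992405/8388608 → NEW=0, ERR=772992405/8388608
(2,3): OLD=12504416301/67108864 → NEW=255, ERR=-4608344019/67108864
(2,4): OLD=64305112125/536870912 → NEW=0, ERR=64305112125/536870912
(2,5): OLD=3303033421119/17179869184 → NEW=255, ERR=-1077833220801/17179869184
(2,6): OLD=33378182897065/274877906944 → NEW=0, ERR=33378182897065/274877906944
(3,0): OLD=1370164981/8388608 → NEW=255, ERR=-768930059/8388608
(3,1): OLD=7988744401/67108864 → NEW=0, ERR=7988744401/67108864
(3,2): OLD=112035839107/536870912 → NEW=255, ERR=-24866243453/536870912
(3,3): OLD=303857311781/2147483648 → NEW=255, ERR=-243751018459/2147483648
(3,4): OLD=30433554240245/274877906944 → NEW=0, ERR=30433554240245/274877906944
(3,5): OLD=464185028902319/2199023255552 → NEW=255, ERR=-96565901263441/2199023255552
(3,6): OLD=5587752935567793/35184372088832 → NEW=255, ERR=-3384261947084367/35184372088832
(4,0): OLD=168228948155/1073741824 → NEW=255, ERR=-105575216965/1073741824
(4,1): OLD=2762008847359/17179869184 → NEW=255, ERR=-1618857794561/17179869184
(4,2): OLD=27613734789713/274877906944 → NEW=0, ERR=27613734789713/274877906944
(4,3): OLD=442761388615115/2199023255552 → NEW=255, ERR=-117989541550645/2199023255552
(4,4): OLD=2987098687759857/17592186044416 → NEW=255, ERR=-1498908753566223/17592186044416
(4,5): OLD=59608306625276273/562949953421312 → NEW=0, ERR=59608306625276273/562949953421312
(4,6): OLD=1607984196919007335/9007199254740992 → NEW=255, ERR=-688851613039945625/9007199254740992
(5,0): OLD=40573479020141/274877906944 → NEW=255, ERR=-29520387250579/274877906944
(5,1): OLD=306233028130639/2199023255552 → NEW=255, ERR=-254517902035121/2199023255552
(5,2): OLD=2776162734065753/17592186044416 → NEW=255, ERR=-1709844707260327/17592186044416
(5,3): OLD=18157051770852381/140737488355328 → NEW=255, ERR=-17731007759756259/140737488355328
(5,4): OLD=1222773029598032159/9007199254740992 → NEW=255, ERR=-1074062780360920801/9007199254740992
(5,5): OLD=11835806062974327599/72057594037927936 → NEW=255, ERR=-6538880416697296081/72057594037927936
(5,6): OLD=160276250712498472673/1152921504606846976 → NEW=255, ERR=-133718732962247506207/1152921504606846976
Output grid:
  Row 0: ...#...  (6 black, running=6)
  Row 1: #.#..#.  (4 black, running=10)
  Row 2: .#.#.#.  (4 black, running=14)
  Row 3: #.##.##  (2 black, running=16)
  Row 4: ##.##.#  (2 black, running=18)
  Row 5: #######  (0 black, running=18)

Answer: 18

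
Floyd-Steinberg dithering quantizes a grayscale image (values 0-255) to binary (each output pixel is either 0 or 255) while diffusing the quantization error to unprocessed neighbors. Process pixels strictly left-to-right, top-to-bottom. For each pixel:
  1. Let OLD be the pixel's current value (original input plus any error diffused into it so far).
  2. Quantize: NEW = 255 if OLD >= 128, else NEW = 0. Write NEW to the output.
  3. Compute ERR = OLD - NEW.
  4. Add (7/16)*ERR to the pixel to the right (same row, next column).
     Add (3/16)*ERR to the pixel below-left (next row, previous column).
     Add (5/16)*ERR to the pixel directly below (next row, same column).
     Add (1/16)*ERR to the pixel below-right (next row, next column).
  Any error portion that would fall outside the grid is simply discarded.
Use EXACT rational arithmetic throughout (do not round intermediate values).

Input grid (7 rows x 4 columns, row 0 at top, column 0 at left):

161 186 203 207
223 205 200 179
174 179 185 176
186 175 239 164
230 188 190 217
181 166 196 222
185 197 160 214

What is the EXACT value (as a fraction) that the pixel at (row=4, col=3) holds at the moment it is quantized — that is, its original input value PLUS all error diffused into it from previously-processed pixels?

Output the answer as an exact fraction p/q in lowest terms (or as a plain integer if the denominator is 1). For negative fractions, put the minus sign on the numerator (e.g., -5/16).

Answer: 1856103662306809/8796093022208

Derivation:
(0,0): OLD=161 → NEW=255, ERR=-94
(0,1): OLD=1159/8 → NEW=255, ERR=-881/8
(0,2): OLD=19817/128 → NEW=255, ERR=-12823/128
(0,3): OLD=334175/2048 → NEW=255, ERR=-188065/2048
(1,0): OLD=22141/128 → NEW=255, ERR=-10499/128
(1,1): OLD=112683/1024 → NEW=0, ERR=112683/1024
(1,2): OLD=6315591/32768 → NEW=255, ERR=-2040249/32768
(1,3): OLD=61237921/524288 → NEW=0, ERR=61237921/524288
(2,0): OLD=2768905/16384 → NEW=255, ERR=-1409015/16384
(2,1): OLD=83342131/524288 → NEW=255, ERR=-50351309/524288
(2,2): OLD=159702607/1048576 → NEW=255, ERR=-107684273/1048576
(2,3): OLD=2746091347/16777216 → NEW=255, ERR=-1532098733/16777216
(3,0): OLD=1183784761/8388608 → NEW=255, ERR=-955310279/8388608
(3,1): OLD=9466987495/134217728 → NEW=0, ERR=9466987495/134217728
(3,2): OLD=460939264921/2147483648 → NEW=255, ERR=-86669065319/2147483648
(3,3): OLD=3827233054895/34359738368 → NEW=0, ERR=3827233054895/34359738368
(4,0): OLD=445897379205/2147483648 → NEW=255, ERR=-101710951035/2147483648
(4,1): OLD=3000223264079/17179869184 → NEW=255, ERR=-1380643377841/17179869184
(4,2): OLD=92096320086831/549755813888 → NEW=255, ERR=-48091412454609/549755813888
(4,3): OLD=1856103662306809/8796093022208 → NEW=255, ERR=-386900058356231/8796093022208
Target (4,3): original=217, with diffused error = 1856103662306809/8796093022208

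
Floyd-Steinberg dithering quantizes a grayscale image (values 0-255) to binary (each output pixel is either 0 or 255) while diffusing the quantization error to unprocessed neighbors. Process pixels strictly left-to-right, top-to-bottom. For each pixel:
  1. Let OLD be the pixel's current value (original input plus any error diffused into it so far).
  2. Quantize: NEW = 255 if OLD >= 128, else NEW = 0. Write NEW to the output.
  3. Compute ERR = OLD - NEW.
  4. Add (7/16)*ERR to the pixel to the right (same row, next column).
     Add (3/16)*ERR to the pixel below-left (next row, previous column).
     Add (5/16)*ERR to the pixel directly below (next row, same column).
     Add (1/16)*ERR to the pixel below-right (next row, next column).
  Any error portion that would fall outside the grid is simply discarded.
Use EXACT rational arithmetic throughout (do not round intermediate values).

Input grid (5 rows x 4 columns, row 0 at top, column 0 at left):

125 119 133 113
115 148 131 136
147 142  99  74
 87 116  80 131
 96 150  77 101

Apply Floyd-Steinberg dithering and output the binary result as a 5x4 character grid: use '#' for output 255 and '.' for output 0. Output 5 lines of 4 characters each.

Answer: .#.#
#.#.
#.#.
.#.#
.#..

Derivation:
(0,0): OLD=125 → NEW=0, ERR=125
(0,1): OLD=2779/16 → NEW=255, ERR=-1301/16
(0,2): OLD=24941/256 → NEW=0, ERR=24941/256
(0,3): OLD=637435/4096 → NEW=255, ERR=-407045/4096
(1,0): OLD=35537/256 → NEW=255, ERR=-29743/256
(1,1): OLD=200375/2048 → NEW=0, ERR=200375/2048
(1,2): OLD=11831555/65536 → NEW=255, ERR=-4880125/65536
(1,3): OLD=82266757/1048576 → NEW=0, ERR=82266757/1048576
(2,0): OLD=4228301/32768 → NEW=255, ERR=-4127539/32768
(2,1): OLD=100917663/1048576 → NEW=0, ERR=100917663/1048576
(2,2): OLD=290793787/2097152 → NEW=255, ERR=-243979973/2097152
(2,3): OLD=1441671727/33554432 → NEW=0, ERR=1441671727/33554432
(3,0): OLD=1101964541/16777216 → NEW=0, ERR=1101964541/16777216
(3,1): OLD=38956858403/268435456 → NEW=255, ERR=-29494182877/268435456
(3,2): OLD=41425963997/4294967296 → NEW=0, ERR=41425963997/4294967296
(3,3): OLD=9715232120971/68719476736 → NEW=255, ERR=-7808234446709/68719476736
(4,0): OLD=411991475065/4294967296 → NEW=0, ERR=411991475065/4294967296
(4,1): OLD=5619354010091/34359738368 → NEW=255, ERR=-3142379273749/34359738368
(4,2): OLD=13007948469387/1099511627776 → NEW=0, ERR=13007948469387/1099511627776
(4,3): OLD=1253812720818237/17592186044416 → NEW=0, ERR=1253812720818237/17592186044416
Row 0: .#.#
Row 1: #.#.
Row 2: #.#.
Row 3: .#.#
Row 4: .#..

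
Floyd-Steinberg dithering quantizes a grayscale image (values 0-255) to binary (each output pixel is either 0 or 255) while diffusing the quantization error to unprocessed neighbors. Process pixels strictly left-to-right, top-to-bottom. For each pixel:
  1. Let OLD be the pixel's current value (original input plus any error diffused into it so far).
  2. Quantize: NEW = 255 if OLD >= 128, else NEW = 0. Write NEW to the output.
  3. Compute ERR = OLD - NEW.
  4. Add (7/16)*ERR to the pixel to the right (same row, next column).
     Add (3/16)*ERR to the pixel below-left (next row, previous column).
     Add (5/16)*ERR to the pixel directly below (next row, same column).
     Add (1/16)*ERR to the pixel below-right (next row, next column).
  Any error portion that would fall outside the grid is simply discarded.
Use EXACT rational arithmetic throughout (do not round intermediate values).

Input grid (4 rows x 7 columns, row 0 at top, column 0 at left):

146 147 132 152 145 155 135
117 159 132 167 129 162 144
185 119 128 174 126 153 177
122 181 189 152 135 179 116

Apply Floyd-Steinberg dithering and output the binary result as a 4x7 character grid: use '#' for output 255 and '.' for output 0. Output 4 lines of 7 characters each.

(0,0): OLD=146 → NEW=255, ERR=-109
(0,1): OLD=1589/16 → NEW=0, ERR=1589/16
(0,2): OLD=44915/256 → NEW=255, ERR=-20365/256
(0,3): OLD=480037/4096 → NEW=0, ERR=480037/4096
(0,4): OLD=12862979/65536 → NEW=255, ERR=-3848701/65536
(0,5): OLD=135588373/1048576 → NEW=255, ERR=-131798507/1048576
(0,6): OLD=1342334611/16777216 → NEW=0, ERR=1342334611/16777216
(1,0): OLD=25999/256 → NEW=0, ERR=25999/256
(1,1): OLD=435689/2048 → NEW=255, ERR=-86551/2048
(1,2): OLD=7656733/65536 → NEW=0, ERR=7656733/65536
(1,3): OLD=62588185/262144 → NEW=255, ERR=-4258535/262144
(1,4): OLD=1464619755/16777216 → NEW=0, ERR=1464619755/16777216
(1,5): OLD=23118368987/134217728 → NEW=255, ERR=-11107151653/134217728
(1,6): OLD=268310759285/2147483648 → NEW=0, ERR=268310759285/2147483648
(2,0): OLD=6842387/32768 → NEW=255, ERR=-1513453/32768
(2,1): OLD=119369985/1048576 → NEW=0, ERR=119369985/1048576
(2,2): OLD=3500195651/16777216 → NEW=255, ERR=-777994429/16777216
(2,3): OLD=23126530027/134217728 → NEW=255, ERR=-11098990613/134217728
(2,4): OLD=107986485339/1073741824 → NEW=0, ERR=107986485339/1073741824
(2,5): OLD=6872682239305/34359738368 → NEW=255, ERR=-1889051044535/34359738368
(2,6): OLD=102704851666063/549755813888 → NEW=255, ERR=-37482880875377/549755813888
(3,0): OLD=2162777827/16777216 → NEW=255, ERR=-2115412253/16777216
(3,1): OLD=20109829671/134217728 → NEW=255, ERR=-14115690969/134217728
(3,2): OLD=128963590885/1073741824 → NEW=0, ERR=128963590885/1073741824
(3,3): OLD=836073360051/4294967296 → NEW=255, ERR=-259143300429/4294967296
(3,4): OLD=68474352974563/549755813888 → NEW=0, ERR=68474352974563/549755813888
(3,5): OLD=922768738050905/4398046511104 → NEW=255, ERR=-198733122280615/4398046511104
(3,6): OLD=5030528699929159/70368744177664 → NEW=0, ERR=5030528699929159/70368744177664
Row 0: #.#.##.
Row 1: .#.#.#.
Row 2: #.##.##
Row 3: ##.#.#.

Answer: #.#.##.
.#.#.#.
#.##.##
##.#.#.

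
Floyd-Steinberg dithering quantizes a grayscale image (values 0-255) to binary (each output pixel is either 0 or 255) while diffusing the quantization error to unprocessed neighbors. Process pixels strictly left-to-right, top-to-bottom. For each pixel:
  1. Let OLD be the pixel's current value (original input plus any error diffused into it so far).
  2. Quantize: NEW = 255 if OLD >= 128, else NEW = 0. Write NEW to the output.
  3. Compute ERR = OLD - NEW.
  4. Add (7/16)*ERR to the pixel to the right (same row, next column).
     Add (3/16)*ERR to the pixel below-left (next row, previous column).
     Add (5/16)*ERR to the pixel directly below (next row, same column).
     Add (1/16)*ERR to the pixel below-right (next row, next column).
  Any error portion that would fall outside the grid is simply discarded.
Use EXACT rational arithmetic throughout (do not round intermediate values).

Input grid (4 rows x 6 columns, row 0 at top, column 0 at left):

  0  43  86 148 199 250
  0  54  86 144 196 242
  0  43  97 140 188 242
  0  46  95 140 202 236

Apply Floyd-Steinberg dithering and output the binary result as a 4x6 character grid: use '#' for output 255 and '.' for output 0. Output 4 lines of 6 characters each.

(0,0): OLD=0 → NEW=0, ERR=0
(0,1): OLD=43 → NEW=0, ERR=43
(0,2): OLD=1677/16 → NEW=0, ERR=1677/16
(0,3): OLD=49627/256 → NEW=255, ERR=-15653/256
(0,4): OLD=705533/4096 → NEW=255, ERR=-338947/4096
(0,5): OLD=14011371/65536 → NEW=255, ERR=-2700309/65536
(1,0): OLD=129/16 → NEW=0, ERR=129/16
(1,1): OLD=11599/128 → NEW=0, ERR=11599/128
(1,2): OLD=612851/4096 → NEW=255, ERR=-431629/4096
(1,3): OLD=1144003/16384 → NEW=0, ERR=1144003/16384
(1,4): OLD=198329125/1048576 → NEW=255, ERR=-69057755/1048576
(1,5): OLD=3273886835/16777216 → NEW=255, ERR=-1004303245/16777216
(2,0): OLD=39957/2048 → NEW=0, ERR=39957/2048
(2,1): OLD=3971423/65536 → NEW=0, ERR=3971423/65536
(2,2): OLD=114648237/1048576 → NEW=0, ERR=114648237/1048576
(2,3): OLD=1599879285/8388608 → NEW=255, ERR=-539215755/8388608
(2,4): OLD=35550774095/268435456 → NEW=255, ERR=-32900267185/268435456
(2,5): OLD=711057170457/4294967296 → NEW=255, ERR=-384159490023/4294967296
(3,0): OLD=18307389/1048576 → NEW=0, ERR=18307389/1048576
(3,1): OLD=791010097/8388608 → NEW=0, ERR=791010097/8388608
(3,2): OLD=10882189599/67108864 → NEW=255, ERR=-6230570721/67108864
(3,3): OLD=271214067569/4294967296 → NEW=0, ERR=271214067569/4294967296
(3,4): OLD=5859627231113/34359738368 → NEW=255, ERR=-2902106052727/34359738368
(3,5): OLD=89850015907879/549755813888 → NEW=255, ERR=-50337716633561/549755813888
Row 0: ...###
Row 1: ..#.##
Row 2: ...###
Row 3: ..#.##

Answer: ...###
..#.##
...###
..#.##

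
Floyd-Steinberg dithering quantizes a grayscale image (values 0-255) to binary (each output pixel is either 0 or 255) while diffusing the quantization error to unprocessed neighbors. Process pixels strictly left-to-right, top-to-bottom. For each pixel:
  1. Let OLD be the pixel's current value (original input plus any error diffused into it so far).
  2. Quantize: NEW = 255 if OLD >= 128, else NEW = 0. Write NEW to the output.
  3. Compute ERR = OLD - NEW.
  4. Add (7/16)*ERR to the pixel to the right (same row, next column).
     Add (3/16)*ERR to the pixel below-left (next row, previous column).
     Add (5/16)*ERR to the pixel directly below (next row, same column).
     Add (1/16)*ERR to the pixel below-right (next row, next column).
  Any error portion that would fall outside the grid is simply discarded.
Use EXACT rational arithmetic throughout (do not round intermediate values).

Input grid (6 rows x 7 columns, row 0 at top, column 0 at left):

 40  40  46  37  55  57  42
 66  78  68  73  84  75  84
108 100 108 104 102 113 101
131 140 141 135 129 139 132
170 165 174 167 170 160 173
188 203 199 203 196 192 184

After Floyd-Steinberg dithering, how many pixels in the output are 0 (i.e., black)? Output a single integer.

Answer: 21

Derivation:
(0,0): OLD=40 → NEW=0, ERR=40
(0,1): OLD=115/2 → NEW=0, ERR=115/2
(0,2): OLD=2277/32 → NEW=0, ERR=2277/32
(0,3): OLD=34883/512 → NEW=0, ERR=34883/512
(0,4): OLD=694741/8192 → NEW=0, ERR=694741/8192
(0,5): OLD=12334291/131072 → NEW=0, ERR=12334291/131072
(0,6): OLD=174420421/2097152 → NEW=0, ERR=174420421/2097152
(1,0): OLD=2857/32 → NEW=0, ERR=2857/32
(1,1): OLD=38623/256 → NEW=255, ERR=-26657/256
(1,2): OLD=500107/8192 → NEW=0, ERR=500107/8192
(1,3): OLD=4631695/32768 → NEW=255, ERR=-3724145/32768
(1,4): OLD=173396909/2097152 → NEW=0, ERR=173396909/2097152
(1,5): OLD=2709109501/16777216 → NEW=255, ERR=-1569080579/16777216
(1,6): OLD=20120620339/268435456 → NEW=0, ERR=20120620339/268435456
(2,0): OLD=476677/4096 → NEW=0, ERR=476677/4096
(2,1): OLD=17747271/131072 → NEW=255, ERR=-15676089/131072
(2,2): OLD=98430229/2097152 → NEW=0, ERR=98430229/2097152
(2,3): OLD=1817582125/16777216 → NEW=0, ERR=1817582125/16777216
(2,4): OLD=20212681885/134217728 → NEW=255, ERR=-14012838755/134217728
(2,5): OLD=246181780927/4294967296 → NEW=0, ERR=246181780927/4294967296
(2,6): OLD=9871904615721/68719476736 → NEW=255, ERR=-7651561951959/68719476736
(3,0): OLD=303966965/2097152 → NEW=255, ERR=-230806795/2097152
(3,1): OLD=1183617553/16777216 → NEW=0, ERR=1183617553/16777216
(3,2): OLD=26759069155/134217728 → NEW=255, ERR=-7466451485/134217728
(3,3): OLD=68652358869/536870912 → NEW=0, ERR=68652358869/536870912
(3,4): OLD=11671136761589/68719476736 → NEW=255, ERR=-5852329806091/68719476736
(3,5): OLD=50715545396975/549755813888 → NEW=0, ERR=50715545396975/549755813888
(3,6): OLD=1241541886590577/8796093022208 → NEW=255, ERR=-1001461834072463/8796093022208
(4,0): OLD=39952608379/268435456 → NEW=255, ERR=-28498432901/268435456
(4,1): OLD=529527999103/4294967296 → NEW=0, ERR=529527999103/4294967296
(4,2): OLD=16419915414609/68719476736 → NEW=255, ERR=-1103551153071/68719476736
(4,3): OLD=99225640432331/549755813888 → NEW=255, ERR=-40962092109109/549755813888
(4,4): OLD=598477314220369/4398046511104 → NEW=255, ERR=-523024546111151/4398046511104
(4,5): OLD=15499414405657329/140737488355328 → NEW=0, ERR=15499414405657329/140737488355328
(4,6): OLD=430923501502977767/2251799813685248 → NEW=255, ERR=-143285450986760473/2251799813685248
(5,0): OLD=12227970991597/68719476736 → NEW=255, ERR=-5295495576083/68719476736
(5,1): OLD=108944189526159/549755813888 → NEW=255, ERR=-31243543015281/549755813888
(5,2): OLD=716234485873721/4398046511104 → NEW=255, ERR=-405267374457799/4398046511104
(5,3): OLD=4084899425183421/35184372088832 → NEW=0, ERR=4084899425183421/35184372088832
(5,4): OLD=508057967646700319/2251799813685248 → NEW=255, ERR=-66150984843037921/2251799813685248
(5,5): OLD=3498390182811605999/18014398509481984 → NEW=255, ERR=-1095281437106299921/18014398509481984
(5,6): OLD=41619926156624580641/288230376151711744 → NEW=255, ERR=-31878819762061914079/288230376151711744
Output grid:
  Row 0: .......  (7 black, running=7)
  Row 1: .#.#.#.  (4 black, running=11)
  Row 2: .#..#.#  (4 black, running=15)
  Row 3: #.#.#.#  (3 black, running=18)
  Row 4: #.###.#  (2 black, running=20)
  Row 5: ###.###  (1 black, running=21)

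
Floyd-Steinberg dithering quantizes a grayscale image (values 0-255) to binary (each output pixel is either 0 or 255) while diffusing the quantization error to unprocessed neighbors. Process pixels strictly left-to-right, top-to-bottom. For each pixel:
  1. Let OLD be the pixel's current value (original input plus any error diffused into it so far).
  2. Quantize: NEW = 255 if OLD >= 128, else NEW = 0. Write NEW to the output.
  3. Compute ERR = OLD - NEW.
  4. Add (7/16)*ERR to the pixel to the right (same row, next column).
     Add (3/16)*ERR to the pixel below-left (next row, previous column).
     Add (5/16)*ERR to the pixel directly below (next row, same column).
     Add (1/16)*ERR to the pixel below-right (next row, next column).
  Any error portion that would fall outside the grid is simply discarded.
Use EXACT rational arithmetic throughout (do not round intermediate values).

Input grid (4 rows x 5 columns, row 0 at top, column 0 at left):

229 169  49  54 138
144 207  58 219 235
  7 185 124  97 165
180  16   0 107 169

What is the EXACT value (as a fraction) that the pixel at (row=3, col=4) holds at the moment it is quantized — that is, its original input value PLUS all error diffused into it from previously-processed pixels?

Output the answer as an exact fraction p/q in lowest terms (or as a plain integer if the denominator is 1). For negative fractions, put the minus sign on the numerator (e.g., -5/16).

(0,0): OLD=229 → NEW=255, ERR=-26
(0,1): OLD=1261/8 → NEW=255, ERR=-779/8
(0,2): OLD=819/128 → NEW=0, ERR=819/128
(0,3): OLD=116325/2048 → NEW=0, ERR=116325/2048
(0,4): OLD=5336259/32768 → NEW=255, ERR=-3019581/32768
(1,0): OLD=15055/128 → NEW=0, ERR=15055/128
(1,1): OLD=233065/1024 → NEW=255, ERR=-28055/1024
(1,2): OLD=1722845/32768 → NEW=0, ERR=1722845/32768
(1,3): OLD=31833977/131072 → NEW=255, ERR=-1589383/131072
(1,4): OLD=428758219/2097152 → NEW=255, ERR=-106015541/2097152
(2,0): OLD=632723/16384 → NEW=0, ERR=632723/16384
(2,1): OLD=110385217/524288 → NEW=255, ERR=-23308223/524288
(2,2): OLD=981420675/8388608 → NEW=0, ERR=981420675/8388608
(2,3): OLD=18549323609/134217728 → NEW=255, ERR=-15676197031/134217728
(2,4): OLD=209048921391/2147483648 → NEW=0, ERR=209048921391/2147483648
(3,0): OLD=1541260451/8388608 → NEW=255, ERR=-597834589/8388608
(3,1): OLD=-316900057/67108864 → NEW=0, ERR=-316900057/67108864
(3,2): OLD=21081557021/2147483648 → NEW=0, ERR=21081557021/2147483648
(3,3): OLD=431044699877/4294967296 → NEW=0, ERR=431044699877/4294967296
(3,4): OLD=16219755376441/68719476736 → NEW=255, ERR=-1303711191239/68719476736
Target (3,4): original=169, with diffused error = 16219755376441/68719476736

Answer: 16219755376441/68719476736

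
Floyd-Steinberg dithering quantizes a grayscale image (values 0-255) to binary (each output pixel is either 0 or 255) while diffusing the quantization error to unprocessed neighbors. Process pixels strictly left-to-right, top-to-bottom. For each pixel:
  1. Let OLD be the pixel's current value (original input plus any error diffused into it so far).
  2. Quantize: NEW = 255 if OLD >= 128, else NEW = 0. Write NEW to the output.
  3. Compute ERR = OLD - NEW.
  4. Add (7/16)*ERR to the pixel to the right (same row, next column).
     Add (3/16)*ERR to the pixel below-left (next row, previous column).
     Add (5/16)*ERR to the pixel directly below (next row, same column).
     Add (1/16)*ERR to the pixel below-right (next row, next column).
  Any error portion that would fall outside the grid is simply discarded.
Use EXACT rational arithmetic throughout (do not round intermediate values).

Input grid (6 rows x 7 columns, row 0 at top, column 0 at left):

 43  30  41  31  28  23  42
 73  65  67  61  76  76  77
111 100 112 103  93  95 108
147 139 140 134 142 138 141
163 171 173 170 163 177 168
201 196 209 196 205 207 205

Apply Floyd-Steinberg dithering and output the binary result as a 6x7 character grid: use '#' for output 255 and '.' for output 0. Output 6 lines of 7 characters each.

(0,0): OLD=43 → NEW=0, ERR=43
(0,1): OLD=781/16 → NEW=0, ERR=781/16
(0,2): OLD=15963/256 → NEW=0, ERR=15963/256
(0,3): OLD=238717/4096 → NEW=0, ERR=238717/4096
(0,4): OLD=3506027/65536 → NEW=0, ERR=3506027/65536
(0,5): OLD=48659437/1048576 → NEW=0, ERR=48659437/1048576
(0,6): OLD=1045259131/16777216 → NEW=0, ERR=1045259131/16777216
(1,0): OLD=24471/256 → NEW=0, ERR=24471/256
(1,1): OLD=279457/2048 → NEW=255, ERR=-242783/2048
(1,2): OLD=3185077/65536 → NEW=0, ERR=3185077/65536
(1,3): OLD=29990161/262144 → NEW=0, ERR=29990161/262144
(1,4): OLD=2602364947/16777216 → NEW=255, ERR=-1675825133/16777216
(1,5): OLD=8298196995/134217728 → NEW=0, ERR=8298196995/134217728
(1,6): OLD=271482393037/2147483648 → NEW=0, ERR=271482393037/2147483648
(2,0): OLD=3887739/32768 → NEW=0, ERR=3887739/32768
(2,1): OLD=136260473/1048576 → NEW=255, ERR=-131126407/1048576
(2,2): OLD=1451546539/16777216 → NEW=0, ERR=1451546539/16777216
(2,3): OLD=21597216787/134217728 → NEW=255, ERR=-12628303853/134217728
(2,4): OLD=42267200195/1073741824 → NEW=0, ERR=42267200195/1073741824
(2,5): OLD=5119713269377/34359738368 → NEW=255, ERR=-3642020014463/34359738368
(2,6): OLD=57722417672343/549755813888 → NEW=0, ERR=57722417672343/549755813888
(3,0): OLD=2694909771/16777216 → NEW=255, ERR=-1583280309/16777216
(3,1): OLD=11042307823/134217728 → NEW=0, ERR=11042307823/134217728
(3,2): OLD=190668317693/1073741824 → NEW=255, ERR=-83135847427/1073741824
(3,3): OLD=358679990907/4294967296 → NEW=0, ERR=358679990907/4294967296
(3,4): OLD=90755251264331/549755813888 → NEW=255, ERR=-49432481277109/549755813888
(3,5): OLD=385639963242385/4398046511104 → NEW=0, ERR=385639963242385/4398046511104
(3,6): OLD=14464190816789775/70368744177664 → NEW=255, ERR=-3479838948514545/70368744177664
(4,0): OLD=319835545733/2147483648 → NEW=255, ERR=-227772784507/2147483648
(4,1): OLD=4463015431105/34359738368 → NEW=255, ERR=-4298717852735/34359738368
(4,2): OLD=63150145829615/549755813888 → NEW=0, ERR=63150145829615/549755813888
(4,3): OLD=988039515524597/4398046511104 → NEW=255, ERR=-133462344806923/4398046511104
(4,4): OLD=5041388918321167/35184372088832 → NEW=255, ERR=-3930625964330993/35184372088832
(4,5): OLD=158339842620887759/1125899906842624 → NEW=255, ERR=-128764633623981361/1125899906842624
(4,6): OLD=1945403228933990745/18014398509481984 → NEW=0, ERR=1945403228933990745/18014398509481984
(5,0): OLD=79382942272723/549755813888 → NEW=255, ERR=-60804790268717/549755813888
(5,1): OLD=542821938454001/4398046511104 → NEW=0, ERR=542821938454001/4398046511104
(5,2): OLD=10041102007961767/35184372088832 → NEW=255, ERR=1069087125309607/35184372088832
(5,3): OLD=52366519197784931/281474976710656 → NEW=255, ERR=-19409599863432349/281474976710656
(5,4): OLD=2100122482832225697/18014398509481984 → NEW=0, ERR=2100122482832225697/18014398509481984
(5,5): OLD=33943551873187952913/144115188075855872 → NEW=255, ERR=-2805821086155294447/144115188075855872
(5,6): OLD=514391325339210214623/2305843009213693952 → NEW=255, ERR=-73598642010281743137/2305843009213693952
Row 0: .......
Row 1: .#..#..
Row 2: .#.#.#.
Row 3: #.#.#.#
Row 4: ##.###.
Row 5: #.##.##

Answer: .......
.#..#..
.#.#.#.
#.#.#.#
##.###.
#.##.##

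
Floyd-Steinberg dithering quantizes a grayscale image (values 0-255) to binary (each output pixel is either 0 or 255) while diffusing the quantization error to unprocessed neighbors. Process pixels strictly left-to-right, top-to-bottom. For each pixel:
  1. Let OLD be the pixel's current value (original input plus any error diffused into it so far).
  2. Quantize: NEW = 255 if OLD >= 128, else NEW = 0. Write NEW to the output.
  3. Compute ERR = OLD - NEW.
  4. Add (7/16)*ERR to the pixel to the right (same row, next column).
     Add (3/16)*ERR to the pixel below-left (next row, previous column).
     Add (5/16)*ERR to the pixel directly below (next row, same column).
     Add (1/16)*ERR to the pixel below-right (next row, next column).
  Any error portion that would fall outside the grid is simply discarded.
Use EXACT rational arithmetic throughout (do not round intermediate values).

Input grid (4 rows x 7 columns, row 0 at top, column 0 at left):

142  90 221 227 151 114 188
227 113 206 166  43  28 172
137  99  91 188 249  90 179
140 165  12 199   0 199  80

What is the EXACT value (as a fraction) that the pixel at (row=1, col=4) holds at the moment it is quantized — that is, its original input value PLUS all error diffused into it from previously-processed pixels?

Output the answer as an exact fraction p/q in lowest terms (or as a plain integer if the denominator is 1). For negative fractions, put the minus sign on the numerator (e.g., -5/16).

(0,0): OLD=142 → NEW=255, ERR=-113
(0,1): OLD=649/16 → NEW=0, ERR=649/16
(0,2): OLD=61119/256 → NEW=255, ERR=-4161/256
(0,3): OLD=900665/4096 → NEW=255, ERR=-143815/4096
(0,4): OLD=8889231/65536 → NEW=255, ERR=-7822449/65536
(0,5): OLD=64780521/1048576 → NEW=0, ERR=64780521/1048576
(0,6): OLD=3607580255/16777216 → NEW=255, ERR=-670609825/16777216
(1,0): OLD=51019/256 → NEW=255, ERR=-14261/256
(1,1): OLD=186765/2048 → NEW=0, ERR=186765/2048
(1,2): OLD=15516945/65536 → NEW=255, ERR=-1194735/65536
(1,3): OLD=32415677/262144 → NEW=0, ERR=32415677/262144
(1,4): OLD=1160788247/16777216 → NEW=0, ERR=1160788247/16777216
Target (1,4): original=43, with diffused error = 1160788247/16777216

Answer: 1160788247/16777216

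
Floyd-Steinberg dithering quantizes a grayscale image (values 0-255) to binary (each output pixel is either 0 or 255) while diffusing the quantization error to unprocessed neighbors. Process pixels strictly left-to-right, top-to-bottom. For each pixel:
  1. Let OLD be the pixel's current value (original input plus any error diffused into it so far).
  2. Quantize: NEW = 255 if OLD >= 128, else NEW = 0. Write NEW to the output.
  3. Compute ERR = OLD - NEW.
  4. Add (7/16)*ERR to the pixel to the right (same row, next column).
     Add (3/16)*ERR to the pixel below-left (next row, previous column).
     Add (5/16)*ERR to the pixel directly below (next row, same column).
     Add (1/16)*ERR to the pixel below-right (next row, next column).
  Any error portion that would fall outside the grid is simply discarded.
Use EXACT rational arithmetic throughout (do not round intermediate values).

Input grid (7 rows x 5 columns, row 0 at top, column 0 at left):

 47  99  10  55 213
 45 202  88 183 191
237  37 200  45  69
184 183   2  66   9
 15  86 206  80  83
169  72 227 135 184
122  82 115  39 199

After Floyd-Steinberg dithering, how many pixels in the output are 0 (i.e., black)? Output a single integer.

Answer: 19

Derivation:
(0,0): OLD=47 → NEW=0, ERR=47
(0,1): OLD=1913/16 → NEW=0, ERR=1913/16
(0,2): OLD=15951/256 → NEW=0, ERR=15951/256
(0,3): OLD=336937/4096 → NEW=0, ERR=336937/4096
(0,4): OLD=16317727/65536 → NEW=255, ERR=-393953/65536
(1,0): OLD=21019/256 → NEW=0, ERR=21019/256
(1,1): OLD=593725/2048 → NEW=255, ERR=71485/2048
(1,2): OLD=9544577/65536 → NEW=255, ERR=-7167103/65536
(1,3): OLD=42894061/262144 → NEW=255, ERR=-23952659/262144
(1,4): OLD=647128359/4194304 → NEW=255, ERR=-422419161/4194304
(2,0): OLD=8821231/32768 → NEW=255, ERR=465391/32768
(2,1): OLD=40629941/1048576 → NEW=0, ERR=40629941/1048576
(2,2): OLD=2815652959/16777216 → NEW=255, ERR=-1462537121/16777216
(2,3): OLD=-12726823507/268435456 → NEW=0, ERR=-12726823507/268435456
(2,4): OLD=47563324539/4294967296 → NEW=0, ERR=47563324539/4294967296
(3,0): OLD=3283360127/16777216 → NEW=255, ERR=-994829953/16777216
(3,1): OLD=20630471443/134217728 → NEW=255, ERR=-13595049197/134217728
(3,2): OLD=-326522929471/4294967296 → NEW=0, ERR=-326522929471/4294967296
(3,3): OLD=124994943545/8589934592 → NEW=0, ERR=124994943545/8589934592
(3,4): OLD=2180290079229/137438953472 → NEW=0, ERR=2180290079229/137438953472
(4,0): OLD=-48366090991/2147483648 → NEW=0, ERR=-48366090991/2147483648
(4,1): OLD=1823296597521/68719476736 → NEW=0, ERR=1823296597521/68719476736
(4,2): OLD=209179850603039/1099511627776 → NEW=255, ERR=-71195614479841/1099511627776
(4,3): OLD=957739438020113/17592186044416 → NEW=0, ERR=957739438020113/17592186044416
(4,4): OLD=31717974428211959/281474976710656 → NEW=0, ERR=31717974428211959/281474976710656
(5,0): OLD=183548780328147/1099511627776 → NEW=255, ERR=-96826684754733/1099511627776
(5,1): OLD=248182023844793/8796093022208 → NEW=0, ERR=248182023844793/8796093022208
(5,2): OLD=65013701131784449/281474976710656 → NEW=255, ERR=-6762417929432831/281474976710656
(5,3): OLD=178549006302098191/1125899906842624 → NEW=255, ERR=-108555469942770929/1125899906842624
(5,4): OLD=3250415848742814965/18014398509481984 → NEW=255, ERR=-1343255771175090955/18014398509481984
(6,0): OLD=14041452260695075/140737488355328 → NEW=0, ERR=14041452260695075/140737488355328
(6,1): OLD=560509739823768461/4503599627370496 → NEW=0, ERR=560509739823768461/4503599627370496
(6,2): OLD=10493601615668748255/72057594037927936 → NEW=255, ERR=-7881084864002875425/72057594037927936
(6,3): OLD=-62791653994075689387/1152921504606846976 → NEW=0, ERR=-62791653994075689387/1152921504606846976
(6,4): OLD=2690357844712244408979/18446744073709551616 → NEW=255, ERR=-2013561894083691253101/18446744073709551616
Output grid:
  Row 0: ....#  (4 black, running=4)
  Row 1: .####  (1 black, running=5)
  Row 2: #.#..  (3 black, running=8)
  Row 3: ##...  (3 black, running=11)
  Row 4: ..#..  (4 black, running=15)
  Row 5: #.###  (1 black, running=16)
  Row 6: ..#.#  (3 black, running=19)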